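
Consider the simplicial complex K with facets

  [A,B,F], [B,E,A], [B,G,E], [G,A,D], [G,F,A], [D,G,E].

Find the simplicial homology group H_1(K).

H_1 ≅ Z.

We work with the vertex ordering A < B < D < E < F < G. The simplices of K, each written with vertices in increasing order, are:

  0-simplices (6): A, B, D, E, F, G
  1-simplices (12): AB, AD, AE, AF, AG, BE, BF, BG, DE, DG, EG, FG
  2-simplices (6): ABE, ABF, ADG, AFG, BEG, DEG

Hence C_0 ≅ Z^6, C_1 ≅ Z^12, C_2 ≅ Z^6.

∂_1: C_1 → C_0 maps an edge to its endpoints' difference, ∂[p,q] = q − p.
The 6×12 boundary matrix has rank 5 and Smith normal form diag(1,1,1,1,1).

The boundary map ∂_2: C_2 → C_1 acts by ∂[p,q,r] = [q,r] − [p,r] + [p,q]. For instance
  ∂DEG = EG − DG + DE,
  ∂ABE = BE − AE + AB.
The 12×6 boundary matrix has rank 6 and Smith normal form diag(1,1,1,1,1,1).

From H_k ≅ ker(∂_k) / im(∂_{k+1}) we obtain:

  H_1: rank ker ∂_1 − rank ∂_2 = (12 − 5) − 6 = 1, and the invariant factors of ∂_2 are all 1, so H_1 = Z.

(K is a triangulation of the cylinder S^1 x I.)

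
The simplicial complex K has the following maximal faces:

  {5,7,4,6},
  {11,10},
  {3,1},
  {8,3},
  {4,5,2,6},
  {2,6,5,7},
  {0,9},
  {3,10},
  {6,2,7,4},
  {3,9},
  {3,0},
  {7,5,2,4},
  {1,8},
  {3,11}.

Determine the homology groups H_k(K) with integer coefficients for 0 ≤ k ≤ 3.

H_0 = Z^2,  H_1 = Z^3,  H_2 = 0,  H_3 = Z.

We work with the vertex ordering 0 < 1 < 2 < 3 < 4 < 5 < 6 < 7 < 8 < 9 < 10 < 11. The simplices of K, each written with vertices in increasing order, are:

  0-simplices (12): [0], [1], [2], [3], [4], [5], [6], [7], [8], [9], [10], [11]
  1-simplices (19): [0,3], [0,9], [1,3], [1,8], [2,4], [2,5], [2,6], [2,7], [3,8], [3,9], [3,10], [3,11], [4,5], [4,6], [4,7], [5,6], [5,7], [6,7], [10,11]
  2-simplices (10): [2,4,5], [2,4,6], [2,4,7], [2,5,6], [2,5,7], [2,6,7], [4,5,6], [4,5,7], [4,6,7], [5,6,7]
  3-simplices (5): [2,4,5,6], [2,4,5,7], [2,4,6,7], [2,5,6,7], [4,5,6,7]

giving chain groups C_0 ≅ Z^12, C_1 ≅ Z^19, C_2 ≅ Z^10, C_3 ≅ Z^5.

Boundary ∂_1: C_1 → C_0 maps an edge to its endpoints' difference, ∂[p,q] = q − p. For instance
  ∂[3,11] = [11] − [3].
This gives a 12×19 integer matrix of rank 10; reducing to Smith normal form yields diagonal entries (1,1,1,1,1,1,1,1,1,1).

The boundary map ∂_2: C_2 → C_1 acts by ∂[p,q,r] = [q,r] − [p,r] + [p,q]. For instance
  ∂[2,5,6] = [5,6] − [2,6] + [2,5],
  ∂[5,6,7] = [6,7] − [5,7] + [5,6].
The 19×10 boundary matrix has rank 6 and Smith normal form diag(1,1,1,1,1,1).

Boundary ∂_3: C_3 → C_2 sends each 3-simplex σ to the alternating sum Σ_i (−1)^i (σ with its i-th vertex removed). For instance
  ∂[2,4,5,6] = [4,5,6] − [2,5,6] + [2,4,6] − [2,4,5],
  ∂[2,5,6,7] = [5,6,7] − [2,6,7] + [2,5,7] − [2,5,6].
As a 10×5 matrix over Z this has rank 4, with invariant factors (1,1,1,1).

Now H_k = ker ∂_k / im ∂_{k+1}, so:

  H_0: rank C_0 − rank ∂_1 = 12 − 10 = 2, and the invariant factors of ∂_1 are all 1, so H_0 ≅ Z^2.
  H_1: rank ker ∂_1 − rank ∂_2 = (19 − 10) − 6 = 3, and the invariant factors of ∂_2 are all 1, so H_1 ≅ Z^3.
  H_2: rank ker ∂_2 − rank ∂_3 = (10 − 6) − 4 = 0, and the invariant factors of ∂_3 are all 1, so H_2 ≅ 0.
  H_3: rank ker ∂_3 − rank ∂_4 = (5 − 4) − 0 = 1, and there is no ∂_4, so H_3 ≅ Z.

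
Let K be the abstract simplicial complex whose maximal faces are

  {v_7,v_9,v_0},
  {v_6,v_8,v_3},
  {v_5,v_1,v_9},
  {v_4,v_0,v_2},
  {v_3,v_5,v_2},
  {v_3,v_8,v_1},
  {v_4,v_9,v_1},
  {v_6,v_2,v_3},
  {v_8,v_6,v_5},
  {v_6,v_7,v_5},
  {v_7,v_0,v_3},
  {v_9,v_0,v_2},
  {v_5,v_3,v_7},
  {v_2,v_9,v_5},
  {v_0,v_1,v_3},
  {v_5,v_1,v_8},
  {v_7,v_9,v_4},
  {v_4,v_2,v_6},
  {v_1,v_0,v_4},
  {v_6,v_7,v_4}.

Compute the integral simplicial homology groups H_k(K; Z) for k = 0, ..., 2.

H_0 ≅ Z,  H_1 ≅ Z ⊕ Z/2,  H_2 = 0.

We work with the vertex ordering v_0 < v_1 < v_2 < v_3 < v_4 < v_5 < v_6 < v_7 < v_8 < v_9. The simplices of K, each written with vertices in increasing order, are:

  0-simplices (10): [v_0], [v_1], [v_2], [v_3], [v_4], [v_5], [v_6], [v_7], [v_8], [v_9]
  1-simplices (30): (30 of them)
  2-simplices (20): (20 of them)

Hence C_0 ≅ Z^10, C_1 ≅ Z^30, C_2 ≅ Z^20.

Boundary ∂_1: C_1 → C_0 sends each edge [p,q] (with p < q) to q − p. For instance
  ∂[v_3,v_6] = [v_6] − [v_3].
As a 10×30 matrix over Z this has rank 9, with invariant factors (1,1,1,1,1,1,1,1,1).

∂_2: C_2 → C_1 maps a triangle to the signed sum of its edges. For instance
  ∂[v_2,v_5,v_9] = [v_5,v_9] − [v_2,v_9] + [v_2,v_5],
  ∂[v_1,v_4,v_9] = [v_4,v_9] − [v_1,v_9] + [v_1,v_4].
As a 30×20 matrix over Z this has rank 20, with invariant factors (1,1,1,1,1,1,1,1,1,1,1,1,1,1,1,1,1,1,1,2).

Computing H_k = (kernel of ∂_k) / (image of ∂_{k+1}):

  H_0: rank C_0 − rank ∂_1 = 10 − 9 = 1, and the invariant factors of ∂_1 are all 1, so H_0 = Z.
  H_1: rank ker ∂_1 − rank ∂_2 = (30 − 9) − 20 = 1, and ∂_2 has invariant factor 2 > 1, so H_1 = Z ⊕ Z/2.
  H_2: rank ker ∂_2 − rank ∂_3 = (20 − 20) − 0 = 0, and there is no ∂_3, so H_2 = 0.

As a check, the Euler characteristic is 10 − 30 + 20 = 0, which agrees with 1 − 1 + 0 = 0.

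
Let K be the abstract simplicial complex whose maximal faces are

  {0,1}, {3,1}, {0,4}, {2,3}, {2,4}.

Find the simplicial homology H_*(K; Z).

Take the total order 0 < 1 < 2 < 3 < 4 on the vertex set. Then K (dimension 1) consists of the simplices:

  0-simplices (5): [0], [1], [2], [3], [4]
  1-simplices (5): [0,1], [0,4], [1,3], [2,3], [2,4]

Hence C_0 ≅ Z^5, C_1 ≅ Z^5.

Boundary ∂_1: C_1 → C_0 sends each edge [p,q] (with p < q) to q − p.
The resulting 5×5 matrix has rank 4, and its Smith normal form has invariant factors (1,1,1,1).

Now H_k = ker ∂_k / im ∂_{k+1}, so:

  H_0: rank C_0 − rank ∂_1 = 5 − 4 = 1, and the invariant factors of ∂_1 are all 1, so H_0 ≅ Z.
  H_1: rank ker ∂_1 − rank ∂_2 = (5 − 4) − 0 = 1, and there is no ∂_2, so H_1 ≅ Z.

As a check, the Euler characteristic is 5 − 5 = 0, which agrees with 1 − 1 = 0.
(K is a triangulation of the circle S^1.)

H_0 = Z,  H_1 = Z.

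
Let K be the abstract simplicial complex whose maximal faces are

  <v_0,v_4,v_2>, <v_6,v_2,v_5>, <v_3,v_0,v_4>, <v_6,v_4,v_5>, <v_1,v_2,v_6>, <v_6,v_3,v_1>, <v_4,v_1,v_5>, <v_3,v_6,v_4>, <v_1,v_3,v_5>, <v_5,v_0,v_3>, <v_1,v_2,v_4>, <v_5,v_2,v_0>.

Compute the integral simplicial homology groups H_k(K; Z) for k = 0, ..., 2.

Fix the vertex order v_0 < v_1 < v_2 < v_3 < v_4 < v_5 < v_6 and write every simplex with vertices in increasing order. Then dim K = 2 and the simplices of K are:

  0-simplices (7): [v_0], [v_1], [v_2], [v_3], [v_4], [v_5], [v_6]
  1-simplices (18): (18 of them)
  2-simplices (12): (12 of them)

giving chain groups C_0 ≅ Z^7, C_1 ≅ Z^18, C_2 ≅ Z^12.

Boundary ∂_1: C_1 → C_0 maps an edge to its endpoints' difference, ∂[p,q] = q − p. For instance
  ∂[v_2,v_4] = [v_4] − [v_2].
This gives a 7×18 integer matrix of rank 6; reducing to Smith normal form yields diagonal entries (1,1,1,1,1,1).

∂_2: C_2 → C_1 maps a triangle to the signed sum of its edges. For instance
  ∂[v_0,v_3,v_5] = [v_3,v_5] − [v_0,v_5] + [v_0,v_3],
  ∂[v_1,v_3,v_5] = [v_3,v_5] − [v_1,v_5] + [v_1,v_3].
This gives a 18×12 integer matrix of rank 12; reducing to Smith normal form yields diagonal entries (1,1,1,1,1,1,1,1,1,1,1,2).

Now H_k = ker ∂_k / im ∂_{k+1}, so:

  H_0: rank C_0 − rank ∂_1 = 7 − 6 = 1, and the invariant factors of ∂_1 are all 1, so H_0 ≅ Z.
  H_1: rank ker ∂_1 − rank ∂_2 = (18 − 6) − 12 = 0, and ∂_2 has invariant factor 2 > 1, so H_1 ≅ Z/2Z.
  H_2: rank ker ∂_2 − rank ∂_3 = (12 − 12) − 0 = 0, and there is no ∂_3, so H_2 ≅ 0.

As a check, the Euler characteristic is 7 − 18 + 12 = 1, which agrees with 1 − 0 + 0 = 1.

H_0 ≅ Z,  H_1 ≅ Z/2Z,  H_2 = 0.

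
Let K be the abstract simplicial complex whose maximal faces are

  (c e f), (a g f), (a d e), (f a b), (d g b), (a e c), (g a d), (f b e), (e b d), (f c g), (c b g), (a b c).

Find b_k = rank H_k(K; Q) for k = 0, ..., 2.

Fix the vertex order a < b < c < d < e < f < g and write every simplex with vertices in increasing order. Then dim K = 2 and the simplices of K are:

  0-simplices (7): a, b, c, d, e, f, g
  1-simplices (18): ab, ac, ad, ae, af, ag, bc, bd, be, bf, bg, ce, cf, cg, de, dg, ef, fg
  2-simplices (12): abc, abf, ace, ade, adg, afg, bcg, bde, bdg, bef, cef, cfg

so the chain groups are C_0 ≅ Z^7, C_1 ≅ Z^18, C_2 ≅ Z^12.

Boundary ∂_1: C_1 → C_0 sends each edge [p,q] (with p < q) to q − p.
This gives a 7×18 integer matrix of rank 6; reducing to Smith normal form yields diagonal entries (1,1,1,1,1,1).

∂_2: C_2 → C_1 maps a triangle to the signed sum of its edges. For instance
  ∂bdg = dg − bg + bd,
  ∂adg = dg − ag + ad.
As a 18×12 matrix over Z this has rank 12, with invariant factors (1,1,1,1,1,1,1,1,1,1,1,2).

Reading off H_k = ker ∂_k / im ∂_{k+1}:

  H_0: rank C_0 − rank ∂_1 = 7 − 6 = 1, and the invariant factors of ∂_1 are all 1, so H_0 ≅ Z.
  H_1: rank ker ∂_1 − rank ∂_2 = (18 − 6) − 12 = 0, and ∂_2 has invariant factor 2 > 1, so H_1 ≅ Z_2.
  H_2: rank ker ∂_2 − rank ∂_3 = (12 − 12) − 0 = 0, and there is no ∂_3, so H_2 ≅ 0.

(K is a triangulation of the real projective plane RP^2.)

Hence the Betti numbers are b_0 = 1, b_1 = 0, b_2 = 0.

b_0 = 1, b_1 = 0, b_2 = 0.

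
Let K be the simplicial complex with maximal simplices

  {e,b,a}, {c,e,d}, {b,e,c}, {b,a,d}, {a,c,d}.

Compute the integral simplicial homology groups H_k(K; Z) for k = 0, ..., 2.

Fix the vertex order a < b < c < d < e and write every simplex with vertices in increasing order. Then dim K = 2 and the simplices of K are:

  0-simplices (5): a, b, c, d, e
  1-simplices (10): ab, ac, ad, ae, bc, bd, be, cd, ce, de
  2-simplices (5): abd, abe, acd, bce, cde

so the chain groups are C_0 ≅ Z^5, C_1 ≅ Z^10, C_2 ≅ Z^5.

∂_1: C_1 → C_0 sends each edge [p,q] (with p < q) to q − p. For instance
  ∂ce = e − c.
This gives a 5×10 integer matrix of rank 4; reducing to Smith normal form yields diagonal entries (1,1,1,1).

The boundary map ∂_2: C_2 → C_1 maps a triangle to the signed sum of its edges. For instance
  ∂abe = be − ae + ab,
  ∂bce = ce − be + bc.
As a 10×5 matrix over Z this has rank 5, with invariant factors (1,1,1,1,1).

Computing H_k = (kernel of ∂_k) / (image of ∂_{k+1}):

  H_0: rank C_0 − rank ∂_1 = 5 − 4 = 1, and the invariant factors of ∂_1 are all 1, so H_0 ≅ Z.
  H_1: rank ker ∂_1 − rank ∂_2 = (10 − 4) − 5 = 1, and the invariant factors of ∂_2 are all 1, so H_1 ≅ Z.
  H_2: rank ker ∂_2 − rank ∂_3 = (5 − 5) − 0 = 0, and there is no ∂_3, so H_2 ≅ 0.

H_0 = Z,  H_1 = Z,  H_2 = 0.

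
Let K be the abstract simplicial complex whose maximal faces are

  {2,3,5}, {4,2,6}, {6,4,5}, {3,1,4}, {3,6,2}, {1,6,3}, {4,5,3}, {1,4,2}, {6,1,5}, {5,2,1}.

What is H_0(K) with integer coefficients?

Fix the vertex order 1 < 2 < 3 < 4 < 5 < 6 and write every simplex with vertices in increasing order. Then dim K = 2 and the simplices of K are:

  0-simplices (6): [1], [2], [3], [4], [5], [6]
  1-simplices (15): [1,2], [1,3], [1,4], [1,5], [1,6], [2,3], [2,4], [2,5], [2,6], [3,4], [3,5], [3,6], [4,5], [4,6], [5,6]
  2-simplices (10): [1,2,4], [1,2,5], [1,3,4], [1,3,6], [1,5,6], [2,3,5], [2,3,6], [2,4,6], [3,4,5], [4,5,6]

so the chain groups are C_0 ≅ Z^6, C_1 ≅ Z^15, C_2 ≅ Z^10.

Boundary ∂_1: C_1 → C_0 maps an edge to its endpoints' difference, ∂[p,q] = q − p.
The 6×15 boundary matrix has rank 5 and Smith normal form diag(1,1,1,1,1).

The boundary map ∂_2: C_2 → C_1 maps a triangle to the signed sum of its edges. For instance
  ∂[3,4,5] = [4,5] − [3,5] + [3,4],
  ∂[2,4,6] = [4,6] − [2,6] + [2,4].
The 15×10 boundary matrix has rank 10 and Smith normal form diag(1,1,1,1,1,1,1,1,1,2).

From H_k ≅ ker(∂_k) / im(∂_{k+1}) we obtain:

  H_0: rank C_0 − rank ∂_1 = 6 − 5 = 1, and the invariant factors of ∂_1 are all 1, so H_0 = Z.

H_0 = Z.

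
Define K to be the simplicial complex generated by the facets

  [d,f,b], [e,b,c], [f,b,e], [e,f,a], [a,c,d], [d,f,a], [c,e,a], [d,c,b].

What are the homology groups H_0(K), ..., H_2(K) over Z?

Fix the vertex order a < b < c < d < e < f and write every simplex with vertices in increasing order. Then dim K = 2 and the simplices of K are:

  0-simplices (6): a, b, c, d, e, f
  1-simplices (12): ac, ad, ae, af, bc, bd, be, bf, cd, ce, df, ef
  2-simplices (8): acd, ace, adf, aef, bcd, bce, bdf, bef

so the chain groups are C_0 ≅ Z^6, C_1 ≅ Z^12, C_2 ≅ Z^8.

∂_1: C_1 → C_0 is given by ∂[p,q] = [q] − [p].
The resulting 6×12 matrix has rank 5, and its Smith normal form has invariant factors (1,1,1,1,1).

Boundary ∂_2: C_2 → C_1 maps a triangle to the signed sum of its edges. For instance
  ∂aef = ef − af + ae,
  ∂adf = df − af + ad.
As a 12×8 matrix over Z this has rank 7, with invariant factors (1,1,1,1,1,1,1).

From H_k ≅ ker(∂_k) / im(∂_{k+1}) we obtain:

  H_0: rank C_0 − rank ∂_1 = 6 − 5 = 1, and the invariant factors of ∂_1 are all 1, so H_0 ≅ Z.
  H_1: rank ker ∂_1 − rank ∂_2 = (12 − 5) − 7 = 0, and the invariant factors of ∂_2 are all 1, so H_1 ≅ 0.
  H_2: rank ker ∂_2 − rank ∂_3 = (8 − 7) − 0 = 1, and there is no ∂_3, so H_2 ≅ Z.

H_0 ≅ Z,  H_1 = 0,  H_2 ≅ Z.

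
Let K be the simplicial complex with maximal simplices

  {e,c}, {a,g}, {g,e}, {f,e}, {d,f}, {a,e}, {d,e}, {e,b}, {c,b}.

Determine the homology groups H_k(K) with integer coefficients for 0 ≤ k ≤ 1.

H_0 ≅ Z,  H_1 ≅ Z^3.

We work with the vertex ordering a < b < c < d < e < f < g. The simplices of K, each written with vertices in increasing order, are:

  0-simplices (7): a, b, c, d, e, f, g
  1-simplices (9): ae, ag, bc, be, ce, de, df, ef, eg

so the chain groups are C_0 ≅ Z^7, C_1 ≅ Z^9.

Boundary ∂_1: C_1 → C_0 sends each edge [p,q] (with p < q) to q − p. For instance
  ∂bc = c − b.
As a 7×9 matrix over Z this has rank 6, with invariant factors (1,1,1,1,1,1).

Now H_k = ker ∂_k / im ∂_{k+1}, so:

  H_0: rank C_0 − rank ∂_1 = 7 − 6 = 1, and the invariant factors of ∂_1 are all 1, so H_0 = Z.
  H_1: rank ker ∂_1 − rank ∂_2 = (9 − 6) − 0 = 3, and there is no ∂_2, so H_1 = Z^3.

As a check, the Euler characteristic is 7 − 9 = -2, which agrees with 1 − 3 = -2.
(K is a triangulation of a wedge of 3 circles.)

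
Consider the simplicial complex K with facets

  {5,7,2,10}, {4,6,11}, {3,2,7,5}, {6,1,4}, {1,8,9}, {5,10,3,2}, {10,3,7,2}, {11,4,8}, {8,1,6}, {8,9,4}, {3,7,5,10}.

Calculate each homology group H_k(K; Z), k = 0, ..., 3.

Take the total order 1 < 2 < 3 < 4 < 5 < 6 < 7 < 8 < 9 < 10 < 11 on the vertex set. Then K (dimension 3) consists of the simplices:

  0-simplices (11): [1], [2], [3], [4], [5], [6], [7], [8], [9], [10], [11]
  1-simplices (22): [1,4], [1,6], [1,8], [1,9], [2,3], [2,5], [2,7], [2,10], [3,5], [3,7], [3,10], [4,6], [4,8], [4,9], [4,11], [5,7], [5,10], [6,8], [6,11], [7,10], [8,9], [8,11]
  2-simplices (16): [1,4,6], [1,6,8], [1,8,9], [2,3,5], [2,3,7], [2,3,10], [2,5,7], [2,5,10], [2,7,10], [3,5,7], [3,5,10], [3,7,10], [4,6,11], [4,8,9], [4,8,11], [5,7,10]
  3-simplices (5): [2,3,5,7], [2,3,5,10], [2,3,7,10], [2,5,7,10], [3,5,7,10]

Hence C_0 ≅ Z^11, C_1 ≅ Z^22, C_2 ≅ Z^16, C_3 ≅ Z^5.

Boundary ∂_1: C_1 → C_0 sends each edge [p,q] (with p < q) to q − p.
The resulting 11×22 matrix has rank 9, and its Smith normal form has invariant factors (1,1,1,1,1,1,1,1,1).

∂_2: C_2 → C_1 maps a triangle to the signed sum of its edges. For instance
  ∂[3,7,10] = [7,10] − [3,10] + [3,7],
  ∂[3,5,10] = [5,10] − [3,10] + [3,5].
The 22×16 boundary matrix has rank 12 and Smith normal form diag(1,1,1,1,1,1,1,1,1,1,1,1).

The boundary map ∂_3: C_3 → C_2 sends each 3-simplex σ to the alternating sum Σ_i (−1)^i (σ with its i-th vertex removed). For instance
  ∂[2,5,7,10] = [5,7,10] − [2,7,10] + [2,5,10] − [2,5,7],
  ∂[2,3,5,7] = [3,5,7] − [2,5,7] + [2,3,7] − [2,3,5].
The 16×5 boundary matrix has rank 4 and Smith normal form diag(1,1,1,1).

Reading off H_k = ker ∂_k / im ∂_{k+1}:

  H_0: rank C_0 − rank ∂_1 = 11 − 9 = 2, and the invariant factors of ∂_1 are all 1, so H_0 = Z^2.
  H_1: rank ker ∂_1 − rank ∂_2 = (22 − 9) − 12 = 1, and the invariant factors of ∂_2 are all 1, so H_1 = Z.
  H_2: rank ker ∂_2 − rank ∂_3 = (16 − 12) − 4 = 0, and the invariant factors of ∂_3 are all 1, so H_2 = 0.
  H_3: rank ker ∂_3 − rank ∂_4 = (5 − 4) − 0 = 1, and there is no ∂_4, so H_3 = Z.

(K is a triangulation of the disjoint union of the 3-sphere S^3 and the cylinder S^1 x I.)

H_0 = Z^2,  H_1 = Z,  H_2 = 0,  H_3 = Z.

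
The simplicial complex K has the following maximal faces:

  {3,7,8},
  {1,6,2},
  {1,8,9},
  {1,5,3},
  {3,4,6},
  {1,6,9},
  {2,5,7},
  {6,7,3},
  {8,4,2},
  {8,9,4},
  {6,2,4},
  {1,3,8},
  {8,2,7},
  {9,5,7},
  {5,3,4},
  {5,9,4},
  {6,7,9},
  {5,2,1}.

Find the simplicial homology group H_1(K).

H_1 ≅ Z^2.

Take the total order 1 < 2 < 3 < 4 < 5 < 6 < 7 < 8 < 9 on the vertex set. Then K (dimension 2) consists of the simplices:

  0-simplices (9): [1], [2], [3], [4], [5], [6], [7], [8], [9]
  1-simplices (27): (27 of them)
  2-simplices (18): [1,2,5], [1,2,6], [1,3,5], [1,3,8], [1,6,9], [1,8,9], [2,4,6], [2,4,8], [2,5,7], [2,7,8], [3,4,5], [3,4,6], [3,6,7], [3,7,8], [4,5,9], [4,8,9], [5,7,9], [6,7,9]

giving chain groups C_0 ≅ Z^9, C_1 ≅ Z^27, C_2 ≅ Z^18.

Boundary ∂_1: C_1 → C_0 is given by ∂[p,q] = [q] − [p].
The resulting 9×27 matrix has rank 8, and its Smith normal form has invariant factors (1,1,1,1,1,1,1,1).

∂_2: C_2 → C_1 maps a triangle to the signed sum of its edges. For instance
  ∂[1,2,6] = [2,6] − [1,6] + [1,2],
  ∂[3,6,7] = [6,7] − [3,7] + [3,6].
The resulting 27×18 matrix has rank 17, and its Smith normal form has invariant factors (1,1,1,1,1,1,1,1,1,1,1,1,1,1,1,1,1).

From H_k ≅ ker(∂_k) / im(∂_{k+1}) we obtain:

  H_1: rank ker ∂_1 − rank ∂_2 = (27 − 8) − 17 = 2, and the invariant factors of ∂_2 are all 1, so H_1 ≅ Z^2.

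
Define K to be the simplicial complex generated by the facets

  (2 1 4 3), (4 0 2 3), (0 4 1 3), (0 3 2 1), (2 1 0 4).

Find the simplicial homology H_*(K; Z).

H_0 ≅ Z,  H_1 = 0,  H_2 = 0,  H_3 ≅ Z.

K has 5 vertices, 10 edges, 10 triangles, 5 3-simplices.
rank ∂_0 = 0, rank ∂_1 = 4 ⇒ b_0 = 5 − 0 − 4 = 1; all invariant factors of ∂_1 are 1 so no torsion. So H_0 ≅ Z.
rank ∂_1 = 4, rank ∂_2 = 6 ⇒ b_1 = 10 − 4 − 6 = 0; all invariant factors of ∂_2 are 1 so no torsion. So H_1 ≅ 0.
rank ∂_2 = 6, rank ∂_3 = 4 ⇒ b_2 = 10 − 6 − 4 = 0; all invariant factors of ∂_3 are 1 so no torsion. So H_2 ≅ 0.
rank ∂_3 = 4, rank ∂_4 = 0 ⇒ b_3 = 5 − 4 − 0 = 1. So H_3 ≅ Z.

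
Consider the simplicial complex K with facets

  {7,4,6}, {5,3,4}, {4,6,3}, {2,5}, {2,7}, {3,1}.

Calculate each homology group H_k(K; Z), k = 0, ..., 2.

H_0 ≅ Z,  H_1 ≅ Z,  H_2 = 0.

K has 7 vertices, 10 edges, 3 triangles.
rank ∂_0 = 0, rank ∂_1 = 6 ⇒ b_0 = 7 − 0 − 6 = 1; all invariant factors of ∂_1 are 1 so no torsion. So H_0 ≅ Z.
rank ∂_1 = 6, rank ∂_2 = 3 ⇒ b_1 = 10 − 6 − 3 = 1; all invariant factors of ∂_2 are 1 so no torsion. So H_1 ≅ Z.
rank ∂_2 = 3, rank ∂_3 = 0 ⇒ b_2 = 3 − 3 − 0 = 0. So H_2 ≅ 0.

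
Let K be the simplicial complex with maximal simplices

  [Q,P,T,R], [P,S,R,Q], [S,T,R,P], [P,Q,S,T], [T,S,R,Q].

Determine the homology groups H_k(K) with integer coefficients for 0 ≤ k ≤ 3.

H_0 = Z,  H_1 = 0,  H_2 = 0,  H_3 = Z.

Order the vertices as P < Q < R < S < T. Listing each simplex with vertices in this order, K has dimension 3 with simplices:

  0-simplices (5): P, Q, R, S, T
  1-simplices (10): PQ, PR, PS, PT, QR, QS, QT, RS, RT, ST
  2-simplices (10): PQR, PQS, PQT, PRS, PRT, PST, QRS, QRT, QST, RST
  3-simplices (5): PQRS, PQRT, PQST, PRST, QRST

giving chain groups C_0 ≅ Z^5, C_1 ≅ Z^10, C_2 ≅ Z^10, C_3 ≅ Z^5.

Boundary ∂_1: C_1 → C_0 sends each edge [p,q] (with p < q) to q − p. For instance
  ∂PQ = Q − P.
The 5×10 boundary matrix has rank 4 and Smith normal form diag(1,1,1,1).

The boundary map ∂_2: C_2 → C_1 acts by ∂[p,q,r] = [q,r] − [p,r] + [p,q]. For instance
  ∂PRT = RT − PT + PR,
  ∂PQS = QS − PS + PQ.
The resulting 10×10 matrix has rank 6, and its Smith normal form has invariant factors (1,1,1,1,1,1).

The boundary map ∂_3: C_3 → C_2 sends each 3-simplex σ to the alternating sum Σ_i (−1)^i (σ with its i-th vertex removed). For instance
  ∂PQRT = QRT − PRT + PQT − PQR,
  ∂QRST = RST − QST + QRT − QRS.
As a 10×5 matrix over Z this has rank 4, with invariant factors (1,1,1,1).

From H_k ≅ ker(∂_k) / im(∂_{k+1}) we obtain:

  H_0: rank C_0 − rank ∂_1 = 5 − 4 = 1, and the invariant factors of ∂_1 are all 1, so H_0 ≅ Z.
  H_1: rank ker ∂_1 − rank ∂_2 = (10 − 4) − 6 = 0, and the invariant factors of ∂_2 are all 1, so H_1 ≅ 0.
  H_2: rank ker ∂_2 − rank ∂_3 = (10 − 6) − 4 = 0, and the invariant factors of ∂_3 are all 1, so H_2 ≅ 0.
  H_3: rank ker ∂_3 − rank ∂_4 = (5 − 4) − 0 = 1, and there is no ∂_4, so H_3 ≅ Z.

(K is a triangulation of the 3-sphere S^3.)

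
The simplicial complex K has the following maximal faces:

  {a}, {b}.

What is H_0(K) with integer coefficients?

Order the vertices as a < b. Listing each simplex with vertices in this order, K has dimension 0 with simplices:

  0-simplices (2): a, b

so the chain groups are C_0 ≅ Z^2.

Reading off H_k = ker ∂_k / im ∂_{k+1}:

  H_0: rank C_0 − rank ∂_1 = 2 − 0 = 2, and there is no ∂_1, so H_0 ≅ Z^2.

(K is a triangulation of a set of 2 points.)

H_0 = Z^2.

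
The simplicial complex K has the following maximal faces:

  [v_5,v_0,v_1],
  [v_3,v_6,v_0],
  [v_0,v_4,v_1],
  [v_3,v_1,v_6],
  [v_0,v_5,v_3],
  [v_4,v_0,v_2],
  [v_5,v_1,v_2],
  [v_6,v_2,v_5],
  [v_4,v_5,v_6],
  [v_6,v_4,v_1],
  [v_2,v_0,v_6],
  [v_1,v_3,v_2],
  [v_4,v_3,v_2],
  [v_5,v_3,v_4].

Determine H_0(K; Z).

Order the vertices as v_0 < v_1 < v_2 < v_3 < v_4 < v_5 < v_6. Listing each simplex with vertices in this order, K has dimension 2 with simplices:

  0-simplices (7): [v_0], [v_1], [v_2], [v_3], [v_4], [v_5], [v_6]
  1-simplices (21): (21 of them)
  2-simplices (14): (14 of them)

Hence C_0 ≅ Z^7, C_1 ≅ Z^21, C_2 ≅ Z^14.

Boundary ∂_1: C_1 → C_0 sends each edge [p,q] (with p < q) to q − p. For instance
  ∂[v_1,v_5] = [v_5] − [v_1].
This gives a 7×21 integer matrix of rank 6; reducing to Smith normal form yields diagonal entries (1,1,1,1,1,1).

∂_2: C_2 → C_1 acts by ∂[p,q,r] = [q,r] − [p,r] + [p,q]. For instance
  ∂[v_0,v_2,v_6] = [v_2,v_6] − [v_0,v_6] + [v_0,v_2],
  ∂[v_0,v_1,v_4] = [v_1,v_4] − [v_0,v_4] + [v_0,v_1].
The resulting 21×14 matrix has rank 13, and its Smith normal form has invariant factors (1,1,1,1,1,1,1,1,1,1,1,1,1).

From H_k ≅ ker(∂_k) / im(∂_{k+1}) we obtain:

  H_0: rank C_0 − rank ∂_1 = 7 − 6 = 1, and the invariant factors of ∂_1 are all 1, so H_0 ≅ Z.

(K is a triangulation of the torus T^2.)

H_0 = Z.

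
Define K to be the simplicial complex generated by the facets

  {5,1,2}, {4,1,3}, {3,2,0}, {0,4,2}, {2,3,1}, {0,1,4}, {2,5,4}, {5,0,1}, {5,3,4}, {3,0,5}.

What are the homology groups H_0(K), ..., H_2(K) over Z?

We work with the vertex ordering 0 < 1 < 2 < 3 < 4 < 5. The simplices of K, each written with vertices in increasing order, are:

  0-simplices (6): [0], [1], [2], [3], [4], [5]
  1-simplices (15): [0,1], [0,2], [0,3], [0,4], [0,5], [1,2], [1,3], [1,4], [1,5], [2,3], [2,4], [2,5], [3,4], [3,5], [4,5]
  2-simplices (10): [0,1,4], [0,1,5], [0,2,3], [0,2,4], [0,3,5], [1,2,3], [1,2,5], [1,3,4], [2,4,5], [3,4,5]

Hence C_0 ≅ Z^6, C_1 ≅ Z^15, C_2 ≅ Z^10.

The boundary map ∂_1: C_1 → C_0 is given by ∂[p,q] = [q] − [p].
This gives a 6×15 integer matrix of rank 5; reducing to Smith normal form yields diagonal entries (1,1,1,1,1).

∂_2: C_2 → C_1 sends each 2-simplex [p,q,r] to [q,r] − [p,r] + [p,q]. For instance
  ∂[3,4,5] = [4,5] − [3,5] + [3,4],
  ∂[0,2,4] = [2,4] − [0,4] + [0,2].
The 15×10 boundary matrix has rank 10 and Smith normal form diag(1,1,1,1,1,1,1,1,1,2).

Computing H_k = (kernel of ∂_k) / (image of ∂_{k+1}):

  H_0: rank C_0 − rank ∂_1 = 6 − 5 = 1, and the invariant factors of ∂_1 are all 1, so H_0 ≅ Z.
  H_1: rank ker ∂_1 − rank ∂_2 = (15 − 5) − 10 = 0, and ∂_2 has invariant factor 2 > 1, so H_1 ≅ Z/2Z.
  H_2: rank ker ∂_2 − rank ∂_3 = (10 − 10) − 0 = 0, and there is no ∂_3, so H_2 ≅ 0.

H_0 ≅ Z,  H_1 ≅ Z/2Z,  H_2 = 0.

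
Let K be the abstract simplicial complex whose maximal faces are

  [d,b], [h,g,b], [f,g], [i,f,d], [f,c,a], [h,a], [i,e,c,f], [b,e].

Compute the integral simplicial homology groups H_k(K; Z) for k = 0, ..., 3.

Fix the vertex order a < b < c < d < e < f < g < h < i and write every simplex with vertices in increasing order. Then dim K = 3 and the simplices of K are:

  0-simplices (9): a, b, c, d, e, f, g, h, i
  1-simplices (17): ac, af, ah, bd, be, bg, bh, ce, cf, ci, df, di, ef, ei, fg, fi, gh
  2-simplices (7): acf, bgh, cef, cei, cfi, dfi, efi
  3-simplices (1): cefi

so the chain groups are C_0 ≅ Z^9, C_1 ≅ Z^17, C_2 ≅ Z^7, C_3 ≅ Z^1.

∂_1: C_1 → C_0 maps an edge to its endpoints' difference, ∂[p,q] = q − p. For instance
  ∂ei = i − e.
This gives a 9×17 integer matrix of rank 8; reducing to Smith normal form yields diagonal entries (1,1,1,1,1,1,1,1).

Boundary ∂_2: C_2 → C_1 acts by ∂[p,q,r] = [q,r] − [p,r] + [p,q]. For instance
  ∂bgh = gh − bh + bg,
  ∂cef = ef − cf + ce.
This gives a 17×7 integer matrix of rank 6; reducing to Smith normal form yields diagonal entries (1,1,1,1,1,1).

∂_3: C_3 → C_2 sends each 3-simplex σ to the alternating sum Σ_i (−1)^i (σ with its i-th vertex removed). For instance
  ∂cefi = efi − cfi + cei − cef.
As a 7×1 matrix over Z this has rank 1, with invariant factors (1).

Now H_k = ker ∂_k / im ∂_{k+1}, so:

  H_0: rank C_0 − rank ∂_1 = 9 − 8 = 1, and the invariant factors of ∂_1 are all 1, so H_0 ≅ Z.
  H_1: rank ker ∂_1 − rank ∂_2 = (17 − 8) − 6 = 3, and the invariant factors of ∂_2 are all 1, so H_1 ≅ Z^3.
  H_2: rank ker ∂_2 − rank ∂_3 = (7 − 6) − 1 = 0, and the invariant factors of ∂_3 are all 1, so H_2 ≅ 0.
  H_3: rank ker ∂_3 − rank ∂_4 = (1 − 1) − 0 = 0, and there is no ∂_4, so H_3 ≅ 0.

As a check, the Euler characteristic is 9 − 17 + 7 − 1 = -2, which agrees with 1 − 3 + 0 − 0 = -2.

H_0 ≅ Z,  H_1 ≅ Z^3,  H_2 = 0,  H_3 = 0.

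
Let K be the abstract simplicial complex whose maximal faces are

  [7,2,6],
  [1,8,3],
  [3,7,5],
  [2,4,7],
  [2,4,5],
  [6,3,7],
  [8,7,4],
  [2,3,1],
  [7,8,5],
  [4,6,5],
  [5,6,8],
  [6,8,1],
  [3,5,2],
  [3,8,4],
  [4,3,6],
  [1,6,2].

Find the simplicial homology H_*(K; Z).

We work with the vertex ordering 1 < 2 < 3 < 4 < 5 < 6 < 7 < 8. The simplices of K, each written with vertices in increasing order, are:

  0-simplices (8): [1], [2], [3], [4], [5], [6], [7], [8]
  1-simplices (24): (24 of them)
  2-simplices (16): [1,2,3], [1,2,6], [1,3,8], [1,6,8], [2,3,5], [2,4,5], [2,4,7], [2,6,7], [3,4,6], [3,4,8], [3,5,7], [3,6,7], [4,5,6], [4,7,8], [5,6,8], [5,7,8]

so the chain groups are C_0 ≅ Z^8, C_1 ≅ Z^24, C_2 ≅ Z^16.

Boundary ∂_1: C_1 → C_0 is given by ∂[p,q] = [q] − [p].
The 8×24 boundary matrix has rank 7 and Smith normal form diag(1,1,1,1,1,1,1).

Boundary ∂_2: C_2 → C_1 acts by ∂[p,q,r] = [q,r] − [p,r] + [p,q]. For instance
  ∂[4,7,8] = [7,8] − [4,8] + [4,7],
  ∂[1,3,8] = [3,8] − [1,8] + [1,3].
This gives a 24×16 integer matrix of rank 15; reducing to Smith normal form yields diagonal entries (1,1,1,1,1,1,1,1,1,1,1,1,1,1,1).

Now H_k = ker ∂_k / im ∂_{k+1}, so:

  H_0: rank C_0 − rank ∂_1 = 8 − 7 = 1, and the invariant factors of ∂_1 are all 1, so H_0 = Z.
  H_1: rank ker ∂_1 − rank ∂_2 = (24 − 7) − 15 = 2, and the invariant factors of ∂_2 are all 1, so H_1 = Z^2.
  H_2: rank ker ∂_2 − rank ∂_3 = (16 − 15) − 0 = 1, and there is no ∂_3, so H_2 = Z.

H_0 = Z,  H_1 = Z^2,  H_2 = Z.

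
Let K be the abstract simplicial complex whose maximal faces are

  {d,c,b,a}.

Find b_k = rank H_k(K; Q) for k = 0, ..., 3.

b_0 = 1, b_1 = 0, b_2 = 0, b_3 = 0.

K has 4 vertices, 6 edges, 4 triangles, 1 3-simplex.
rank ∂_0 = 0, rank ∂_1 = 3 ⇒ b_0 = 4 − 0 − 3 = 1; all invariant factors of ∂_1 are 1 so no torsion. So H_0 = Z.
rank ∂_1 = 3, rank ∂_2 = 3 ⇒ b_1 = 6 − 3 − 3 = 0; all invariant factors of ∂_2 are 1 so no torsion. So H_1 = 0.
rank ∂_2 = 3, rank ∂_3 = 1 ⇒ b_2 = 4 − 3 − 1 = 0; all invariant factors of ∂_3 are 1 so no torsion. So H_2 = 0.
rank ∂_3 = 1, rank ∂_4 = 0 ⇒ b_3 = 1 − 1 − 0 = 0. So H_3 = 0.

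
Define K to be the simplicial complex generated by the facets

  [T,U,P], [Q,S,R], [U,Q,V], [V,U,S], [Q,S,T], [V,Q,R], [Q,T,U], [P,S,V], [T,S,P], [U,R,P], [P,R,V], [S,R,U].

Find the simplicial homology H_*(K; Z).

H_0 ≅ Z,  H_1 ≅ Z/2,  H_2 = 0.

K has 7 vertices, 18 edges, 12 triangles.
rank ∂_0 = 0, rank ∂_1 = 6 ⇒ b_0 = 7 − 0 − 6 = 1; all invariant factors of ∂_1 are 1 so no torsion. So H_0 = Z.
rank ∂_1 = 6, rank ∂_2 = 12 ⇒ b_1 = 18 − 6 − 12 = 0; ∂_2 has invariant factor(s) [2] giving torsion. So H_1 = Z/2.
rank ∂_2 = 12, rank ∂_3 = 0 ⇒ b_2 = 12 − 12 − 0 = 0. So H_2 = 0.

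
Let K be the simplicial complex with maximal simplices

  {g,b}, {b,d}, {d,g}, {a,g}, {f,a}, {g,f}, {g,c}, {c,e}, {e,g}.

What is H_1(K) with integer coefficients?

K has 7 vertices, 9 edges.
rank ∂_1 = 6, rank ∂_2 = 0 ⇒ b_1 = 9 − 6 − 0 = 3. So H_1 ≅ Z^3.

H_1 ≅ Z^3.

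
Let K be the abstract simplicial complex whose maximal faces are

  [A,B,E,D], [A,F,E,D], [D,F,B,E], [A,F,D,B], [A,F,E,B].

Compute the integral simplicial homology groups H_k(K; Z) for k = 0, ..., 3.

We work with the vertex ordering A < B < D < E < F. The simplices of K, each written with vertices in increasing order, are:

  0-simplices (5): A, B, D, E, F
  1-simplices (10): AB, AD, AE, AF, BD, BE, BF, DE, DF, EF
  2-simplices (10): ABD, ABE, ABF, ADE, ADF, AEF, BDE, BDF, BEF, DEF
  3-simplices (5): ABDE, ABDF, ABEF, ADEF, BDEF

Hence C_0 ≅ Z^5, C_1 ≅ Z^10, C_2 ≅ Z^10, C_3 ≅ Z^5.

∂_1: C_1 → C_0 is given by ∂[p,q] = [q] − [p]. For instance
  ∂BD = D − B.
The resulting 5×10 matrix has rank 4, and its Smith normal form has invariant factors (1,1,1,1).

Boundary ∂_2: C_2 → C_1 maps a triangle to the signed sum of its edges. For instance
  ∂ABE = BE − AE + AB,
  ∂AEF = EF − AF + AE.
The resulting 10×10 matrix has rank 6, and its Smith normal form has invariant factors (1,1,1,1,1,1).

The boundary map ∂_3: C_3 → C_2 sends each 3-simplex σ to the alternating sum Σ_i (−1)^i (σ with its i-th vertex removed). For instance
  ∂ADEF = DEF − AEF + ADF − ADE,
  ∂ABDE = BDE − ADE + ABE − ABD.
The resulting 10×5 matrix has rank 4, and its Smith normal form has invariant factors (1,1,1,1).

From H_k ≅ ker(∂_k) / im(∂_{k+1}) we obtain:

  H_0: rank C_0 − rank ∂_1 = 5 − 4 = 1, and the invariant factors of ∂_1 are all 1, so H_0 ≅ Z.
  H_1: rank ker ∂_1 − rank ∂_2 = (10 − 4) − 6 = 0, and the invariant factors of ∂_2 are all 1, so H_1 ≅ 0.
  H_2: rank ker ∂_2 − rank ∂_3 = (10 − 6) − 4 = 0, and the invariant factors of ∂_3 are all 1, so H_2 ≅ 0.
  H_3: rank ker ∂_3 − rank ∂_4 = (5 − 4) − 0 = 1, and there is no ∂_4, so H_3 ≅ Z.

As a check, the Euler characteristic is 5 − 10 + 10 − 5 = 0, which agrees with 1 − 0 + 0 − 1 = 0.
(K is a triangulation of the 3-sphere S^3.)

H_0 = Z,  H_1 = 0,  H_2 = 0,  H_3 = Z.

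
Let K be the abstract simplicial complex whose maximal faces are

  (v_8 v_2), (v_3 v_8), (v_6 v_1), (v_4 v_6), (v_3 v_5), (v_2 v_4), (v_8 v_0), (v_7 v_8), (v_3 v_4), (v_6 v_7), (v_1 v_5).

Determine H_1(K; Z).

We work with the vertex ordering v_0 < v_1 < v_2 < v_3 < v_4 < v_5 < v_6 < v_7 < v_8. The simplices of K, each written with vertices in increasing order, are:

  0-simplices (9): [v_0], [v_1], [v_2], [v_3], [v_4], [v_5], [v_6], [v_7], [v_8]
  1-simplices (11): [v_0,v_8], [v_1,v_5], [v_1,v_6], [v_2,v_4], [v_2,v_8], [v_3,v_4], [v_3,v_5], [v_3,v_8], [v_4,v_6], [v_6,v_7], [v_7,v_8]

giving chain groups C_0 ≅ Z^9, C_1 ≅ Z^11.

∂_1: C_1 → C_0 is given by ∂[p,q] = [q] − [p]. For instance
  ∂[v_7,v_8] = [v_8] − [v_7].
The 9×11 boundary matrix has rank 8 and Smith normal form diag(1,1,1,1,1,1,1,1).

Computing H_k = (kernel of ∂_k) / (image of ∂_{k+1}):

  H_1: rank ker ∂_1 − rank ∂_2 = (11 − 8) − 0 = 3, and there is no ∂_2, so H_1 = Z^3.

H_1 ≅ Z^3.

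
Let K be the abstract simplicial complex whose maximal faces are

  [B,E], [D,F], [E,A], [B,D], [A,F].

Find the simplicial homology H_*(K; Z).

Fix the vertex order A < B < D < E < F and write every simplex with vertices in increasing order. Then dim K = 1 and the simplices of K are:

  0-simplices (5): A, B, D, E, F
  1-simplices (5): AE, AF, BD, BE, DF

Hence C_0 ≅ Z^5, C_1 ≅ Z^5.

The boundary map ∂_1: C_1 → C_0 is given by ∂[p,q] = [q] − [p].
The resulting 5×5 matrix has rank 4, and its Smith normal form has invariant factors (1,1,1,1).

Computing H_k = (kernel of ∂_k) / (image of ∂_{k+1}):

  H_0: rank C_0 − rank ∂_1 = 5 − 4 = 1, and the invariant factors of ∂_1 are all 1, so H_0 ≅ Z.
  H_1: rank ker ∂_1 − rank ∂_2 = (5 − 4) − 0 = 1, and there is no ∂_2, so H_1 ≅ Z.

H_0 = Z,  H_1 = Z.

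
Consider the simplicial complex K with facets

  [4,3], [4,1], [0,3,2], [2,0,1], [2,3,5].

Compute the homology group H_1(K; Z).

Take the total order 0 < 1 < 2 < 3 < 4 < 5 on the vertex set. Then K (dimension 2) consists of the simplices:

  0-simplices (6): [0], [1], [2], [3], [4], [5]
  1-simplices (9): [0,1], [0,2], [0,3], [1,2], [1,4], [2,3], [2,5], [3,4], [3,5]
  2-simplices (3): [0,1,2], [0,2,3], [2,3,5]

giving chain groups C_0 ≅ Z^6, C_1 ≅ Z^9, C_2 ≅ Z^3.

The boundary map ∂_1: C_1 → C_0 maps an edge to its endpoints' difference, ∂[p,q] = q − p. For instance
  ∂[1,2] = [2] − [1].
The resulting 6×9 matrix has rank 5, and its Smith normal form has invariant factors (1,1,1,1,1).

Boundary ∂_2: C_2 → C_1 acts by ∂[p,q,r] = [q,r] − [p,r] + [p,q]. For instance
  ∂[2,3,5] = [3,5] − [2,5] + [2,3],
  ∂[0,1,2] = [1,2] − [0,2] + [0,1].
As a 9×3 matrix over Z this has rank 3, with invariant factors (1,1,1).

From H_k ≅ ker(∂_k) / im(∂_{k+1}) we obtain:

  H_1: rank ker ∂_1 − rank ∂_2 = (9 − 5) − 3 = 1, and the invariant factors of ∂_2 are all 1, so H_1 ≅ Z.

H_1 = Z.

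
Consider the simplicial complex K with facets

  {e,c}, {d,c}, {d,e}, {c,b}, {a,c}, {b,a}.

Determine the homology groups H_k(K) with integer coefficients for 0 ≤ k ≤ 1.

H_0 = Z,  H_1 = Z^2.

Order the vertices as a < b < c < d < e. Listing each simplex with vertices in this order, K has dimension 1 with simplices:

  0-simplices (5): a, b, c, d, e
  1-simplices (6): ab, ac, bc, cd, ce, de

Hence C_0 ≅ Z^5, C_1 ≅ Z^6.

The boundary map ∂_1: C_1 → C_0 sends each edge [p,q] (with p < q) to q − p.
As a 5×6 matrix over Z this has rank 4, with invariant factors (1,1,1,1).

Reading off H_k = ker ∂_k / im ∂_{k+1}:

  H_0: rank C_0 − rank ∂_1 = 5 − 4 = 1, and the invariant factors of ∂_1 are all 1, so H_0 = Z.
  H_1: rank ker ∂_1 − rank ∂_2 = (6 − 4) − 0 = 2, and there is no ∂_2, so H_1 = Z^2.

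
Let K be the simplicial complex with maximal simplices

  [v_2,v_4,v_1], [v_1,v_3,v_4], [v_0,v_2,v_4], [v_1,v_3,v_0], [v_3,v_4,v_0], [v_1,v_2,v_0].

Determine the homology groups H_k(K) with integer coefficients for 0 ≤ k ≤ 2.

Order the vertices as v_0 < v_1 < v_2 < v_3 < v_4. Listing each simplex with vertices in this order, K has dimension 2 with simplices:

  0-simplices (5): [v_0], [v_1], [v_2], [v_3], [v_4]
  1-simplices (9): [v_0,v_1], [v_0,v_2], [v_0,v_3], [v_0,v_4], [v_1,v_2], [v_1,v_3], [v_1,v_4], [v_2,v_4], [v_3,v_4]
  2-simplices (6): [v_0,v_1,v_2], [v_0,v_1,v_3], [v_0,v_2,v_4], [v_0,v_3,v_4], [v_1,v_2,v_4], [v_1,v_3,v_4]

giving chain groups C_0 ≅ Z^5, C_1 ≅ Z^9, C_2 ≅ Z^6.

∂_1: C_1 → C_0 maps an edge to its endpoints' difference, ∂[p,q] = q − p. For instance
  ∂[v_0,v_3] = [v_3] − [v_0].
The resulting 5×9 matrix has rank 4, and its Smith normal form has invariant factors (1,1,1,1).

∂_2: C_2 → C_1 sends each 2-simplex [p,q,r] to [q,r] − [p,r] + [p,q]. For instance
  ∂[v_0,v_1,v_3] = [v_1,v_3] − [v_0,v_3] + [v_0,v_1],
  ∂[v_0,v_1,v_2] = [v_1,v_2] − [v_0,v_2] + [v_0,v_1].
The 9×6 boundary matrix has rank 5 and Smith normal form diag(1,1,1,1,1).

Now H_k = ker ∂_k / im ∂_{k+1}, so:

  H_0: rank C_0 − rank ∂_1 = 5 − 4 = 1, and the invariant factors of ∂_1 are all 1, so H_0 ≅ Z.
  H_1: rank ker ∂_1 − rank ∂_2 = (9 − 4) − 5 = 0, and the invariant factors of ∂_2 are all 1, so H_1 ≅ 0.
  H_2: rank ker ∂_2 − rank ∂_3 = (6 − 5) − 0 = 1, and there is no ∂_3, so H_2 ≅ Z.

H_0 = Z,  H_1 = 0,  H_2 = Z.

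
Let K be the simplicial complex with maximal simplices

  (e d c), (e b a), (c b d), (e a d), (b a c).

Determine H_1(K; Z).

K has 5 vertices, 10 edges, 5 triangles.
rank ∂_1 = 4, rank ∂_2 = 5 ⇒ b_1 = 10 − 4 − 5 = 1; all invariant factors of ∂_2 are 1 so no torsion. So H_1 ≅ Z.

H_1 = Z.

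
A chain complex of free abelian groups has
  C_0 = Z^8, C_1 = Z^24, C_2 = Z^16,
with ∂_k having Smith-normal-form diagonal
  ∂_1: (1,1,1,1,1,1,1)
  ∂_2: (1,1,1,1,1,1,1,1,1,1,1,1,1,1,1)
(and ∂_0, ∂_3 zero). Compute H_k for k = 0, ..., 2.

H_0 ≅ Z,  H_1 ≅ Z^2,  H_2 ≅ Z.

H_0: b_0 = 8 − 0 − 7 = 1; torsion from ∂_1 factors > 1: none. So H_0 ≅ Z.
H_1: b_1 = 24 − 7 − 15 = 2; torsion from ∂_2 factors > 1: none. So H_1 ≅ Z^2.
H_2: b_2 = 16 − 15 − 0 = 1; torsion from ∂_3 factors > 1: none. So H_2 ≅ Z.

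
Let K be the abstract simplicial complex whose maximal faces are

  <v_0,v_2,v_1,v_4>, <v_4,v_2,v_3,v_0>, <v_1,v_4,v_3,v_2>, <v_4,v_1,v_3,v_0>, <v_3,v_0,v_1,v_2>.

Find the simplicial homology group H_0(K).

H_0 = Z.

Fix the vertex order v_0 < v_1 < v_2 < v_3 < v_4 and write every simplex with vertices in increasing order. Then dim K = 3 and the simplices of K are:

  0-simplices (5): [v_0], [v_1], [v_2], [v_3], [v_4]
  1-simplices (10): [v_0,v_1], [v_0,v_2], [v_0,v_3], [v_0,v_4], [v_1,v_2], [v_1,v_3], [v_1,v_4], [v_2,v_3], [v_2,v_4], [v_3,v_4]
  2-simplices (10): [v_0,v_1,v_2], [v_0,v_1,v_3], [v_0,v_1,v_4], [v_0,v_2,v_3], [v_0,v_2,v_4], [v_0,v_3,v_4], [v_1,v_2,v_3], [v_1,v_2,v_4], [v_1,v_3,v_4], [v_2,v_3,v_4]
  3-simplices (5): [v_0,v_1,v_2,v_3], [v_0,v_1,v_2,v_4], [v_0,v_1,v_3,v_4], [v_0,v_2,v_3,v_4], [v_1,v_2,v_3,v_4]

giving chain groups C_0 ≅ Z^5, C_1 ≅ Z^10, C_2 ≅ Z^10, C_3 ≅ Z^5.

Boundary ∂_1: C_1 → C_0 is given by ∂[p,q] = [q] − [p]. For instance
  ∂[v_3,v_4] = [v_4] − [v_3].
This gives a 5×10 integer matrix of rank 4; reducing to Smith normal form yields diagonal entries (1,1,1,1).

The boundary map ∂_2: C_2 → C_1 acts by ∂[p,q,r] = [q,r] − [p,r] + [p,q]. For instance
  ∂[v_0,v_3,v_4] = [v_3,v_4] − [v_0,v_4] + [v_0,v_3],
  ∂[v_0,v_1,v_3] = [v_1,v_3] − [v_0,v_3] + [v_0,v_1].
This gives a 10×10 integer matrix of rank 6; reducing to Smith normal form yields diagonal entries (1,1,1,1,1,1).

Boundary ∂_3: C_3 → C_2 sends each 3-simplex σ to the alternating sum Σ_i (−1)^i (σ with its i-th vertex removed). For instance
  ∂[v_0,v_2,v_3,v_4] = [v_2,v_3,v_4] − [v_0,v_3,v_4] + [v_0,v_2,v_4] − [v_0,v_2,v_3],
  ∂[v_0,v_1,v_2,v_4] = [v_1,v_2,v_4] − [v_0,v_2,v_4] + [v_0,v_1,v_4] − [v_0,v_1,v_2].
The resulting 10×5 matrix has rank 4, and its Smith normal form has invariant factors (1,1,1,1).

Now H_k = ker ∂_k / im ∂_{k+1}, so:

  H_0: rank C_0 − rank ∂_1 = 5 − 4 = 1, and the invariant factors of ∂_1 are all 1, so H_0 ≅ Z.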